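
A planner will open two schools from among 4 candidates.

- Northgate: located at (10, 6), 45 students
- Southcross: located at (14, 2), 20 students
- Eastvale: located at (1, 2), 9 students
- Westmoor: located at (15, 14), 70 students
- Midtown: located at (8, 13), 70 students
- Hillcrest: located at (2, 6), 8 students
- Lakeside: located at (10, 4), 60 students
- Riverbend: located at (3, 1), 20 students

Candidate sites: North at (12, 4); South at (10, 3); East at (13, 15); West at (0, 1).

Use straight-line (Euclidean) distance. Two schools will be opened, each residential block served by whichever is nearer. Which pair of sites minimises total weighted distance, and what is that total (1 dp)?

{South, East}, total 1106.4

Evaluate every pair (each demand assigned to the nearer of the two):
  {South, East}: total = 1106.4
  {North, East}: total = 1209.3
  {North, West}: total = 1839.9
  {South, West}: total = 1952.9
  {North, South}: total = 1959.5
  {East, West}: total = 1963.4
Best pair: {South, East} with total 1106.4.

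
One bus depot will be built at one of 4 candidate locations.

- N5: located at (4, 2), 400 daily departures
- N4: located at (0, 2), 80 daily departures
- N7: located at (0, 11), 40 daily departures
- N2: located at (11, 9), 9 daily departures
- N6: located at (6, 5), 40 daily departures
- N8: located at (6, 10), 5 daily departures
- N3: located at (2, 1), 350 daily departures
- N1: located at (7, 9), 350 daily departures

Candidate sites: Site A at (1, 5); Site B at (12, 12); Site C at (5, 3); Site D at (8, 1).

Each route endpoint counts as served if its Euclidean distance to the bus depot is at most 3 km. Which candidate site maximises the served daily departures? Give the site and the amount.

Coverage radius r = 3 km; a point is covered iff (Δx)²+(Δy)² ≤ 3² = 9.
  Site A (1, 5): covers {none} → 0
  Site B (12, 12): covers {none} → 0
  Site C (5, 3): covers {N5, N6} → 440
  Site D (8, 1): covers {none} → 0
Maximum coverage at Site C: 440 daily departures.

Site C, covering 440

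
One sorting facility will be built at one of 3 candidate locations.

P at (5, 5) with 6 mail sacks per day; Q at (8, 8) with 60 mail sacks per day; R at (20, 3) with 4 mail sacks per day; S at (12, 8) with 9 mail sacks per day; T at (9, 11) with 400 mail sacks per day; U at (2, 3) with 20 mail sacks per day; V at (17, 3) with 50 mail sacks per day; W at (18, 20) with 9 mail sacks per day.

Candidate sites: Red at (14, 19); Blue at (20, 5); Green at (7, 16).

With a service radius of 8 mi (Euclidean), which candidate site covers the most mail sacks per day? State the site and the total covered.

Green, covering 400

Coverage radius r = 8 mi; a point is covered iff (Δx)²+(Δy)² ≤ 8² = 64.
  Red (14, 19): covers {W} → 9
  Blue (20, 5): covers {R, V} → 54
  Green (7, 16): covers {T} → 400
Maximum coverage at Green: 400 mail sacks per day.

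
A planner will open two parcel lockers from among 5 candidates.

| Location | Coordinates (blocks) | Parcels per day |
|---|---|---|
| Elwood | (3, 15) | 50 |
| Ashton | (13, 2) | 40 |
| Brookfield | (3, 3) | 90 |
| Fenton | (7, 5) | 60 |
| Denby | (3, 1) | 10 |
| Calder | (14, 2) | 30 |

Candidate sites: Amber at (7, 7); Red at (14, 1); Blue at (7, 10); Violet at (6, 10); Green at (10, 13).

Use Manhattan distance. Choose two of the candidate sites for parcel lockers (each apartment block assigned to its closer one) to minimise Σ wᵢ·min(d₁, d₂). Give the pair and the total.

Evaluate every pair (each demand assigned to the nearer of the two):
  {Amber, Red}: total = 1650
  {Red, Violet}: total = 1880
  {Red, Blue}: total = 1960
  {Amber, Violet}: total = 2140
  {Amber, Blue}: total = 2190
  {Amber, Green}: total = 2190
  {Red, Green}: total = 2500
  {Blue, Violet}: total = 2730
  {Violet, Green}: total = 2790
  {Blue, Green}: total = 2880
Best pair: {Amber, Red} with total 1650.

{Amber, Red}, total 1650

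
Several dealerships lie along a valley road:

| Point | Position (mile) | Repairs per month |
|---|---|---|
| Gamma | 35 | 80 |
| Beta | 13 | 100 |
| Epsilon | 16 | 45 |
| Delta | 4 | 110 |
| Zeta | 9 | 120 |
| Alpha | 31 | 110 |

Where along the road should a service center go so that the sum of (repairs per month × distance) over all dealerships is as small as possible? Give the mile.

x = 13

For a sum of weighted absolute distances on a line, the optimum is the weighted median (not the mean). Total weight W = 565; half-weight = 282.5.
Sort by position and accumulate weight:
  mile 4 (Delta, w=110) → cum 110
  mile 9 (Zeta, w=120) → cum 230
  mile 13 (Beta, w=100) → cum 330  ≥ 282.5 → median here
  mile 16 (Epsilon, w=45) → cum 375
  mile 31 (Alpha, w=110) → cum 485
  mile 35 (Gamma, w=80) → cum 565
Optimal location: mile 13.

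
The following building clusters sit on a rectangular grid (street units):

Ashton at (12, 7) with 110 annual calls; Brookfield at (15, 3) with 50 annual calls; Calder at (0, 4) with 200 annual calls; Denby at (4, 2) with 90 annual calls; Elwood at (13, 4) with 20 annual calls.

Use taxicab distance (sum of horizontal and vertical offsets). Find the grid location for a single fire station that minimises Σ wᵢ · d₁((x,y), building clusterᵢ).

Manhattan distance separates: Σwᵢ(|x−xᵢ|+|y−yᵢ|) = Σwᵢ|x−xᵢ| + Σwᵢ|y−yᵢ|, so x and y are optimised independently as 1-D weighted medians.
Total weight W = 470; half = 235.
x-coordinate, sorted with cumulative weight:
  x=0 (Calder, w=200) cum 200
  x=4 (Denby, w=90) cum 290  ← median
  x=12 (Ashton, w=110) cum 400
  x=13 (Elwood, w=20) cum 420
  x=15 (Brookfield, w=50) cum 470
⇒ x* = 4
y-coordinate, sorted with cumulative weight:
  y=2 (Denby, w=90) cum 90
  y=3 (Brookfield, w=50) cum 140
  y=4 (Calder, w=200) cum 340  ← median
  y=4 (Elwood, w=20) cum 360
  y=7 (Ashton, w=110) cum 470
⇒ y* = 4

(4, 4)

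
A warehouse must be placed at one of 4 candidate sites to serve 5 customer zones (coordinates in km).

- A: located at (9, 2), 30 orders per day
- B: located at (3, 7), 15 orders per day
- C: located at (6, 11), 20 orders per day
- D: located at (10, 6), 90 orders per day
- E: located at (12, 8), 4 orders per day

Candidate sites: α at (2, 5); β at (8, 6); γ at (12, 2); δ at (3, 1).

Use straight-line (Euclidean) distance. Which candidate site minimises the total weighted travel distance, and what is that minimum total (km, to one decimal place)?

β, total 505.8 km

Total weighted distance at each candidate:
  α (2, 5): total = 1173.6
  β (8, 6): total = 505.8
  γ (12, 2): total = 887.3
  δ (3, 1): total = 1301.1
Minimum is at β with total 505.8 km.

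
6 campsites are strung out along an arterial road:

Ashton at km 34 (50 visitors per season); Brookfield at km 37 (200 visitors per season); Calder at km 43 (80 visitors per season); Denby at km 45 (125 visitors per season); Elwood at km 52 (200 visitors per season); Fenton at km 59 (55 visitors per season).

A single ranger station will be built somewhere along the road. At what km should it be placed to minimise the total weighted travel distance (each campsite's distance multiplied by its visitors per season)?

x = 45

For a sum of weighted absolute distances on a line, the optimum is the weighted median (not the mean). Total weight W = 710; half-weight = 355.
Sort by position and accumulate weight:
  km 34 (Ashton, w=50) → cum 50
  km 37 (Brookfield, w=200) → cum 250
  km 43 (Calder, w=80) → cum 330
  km 45 (Denby, w=125) → cum 455  ≥ 355 → median here
  km 52 (Elwood, w=200) → cum 655
  km 59 (Fenton, w=55) → cum 710
Optimal location: km 45.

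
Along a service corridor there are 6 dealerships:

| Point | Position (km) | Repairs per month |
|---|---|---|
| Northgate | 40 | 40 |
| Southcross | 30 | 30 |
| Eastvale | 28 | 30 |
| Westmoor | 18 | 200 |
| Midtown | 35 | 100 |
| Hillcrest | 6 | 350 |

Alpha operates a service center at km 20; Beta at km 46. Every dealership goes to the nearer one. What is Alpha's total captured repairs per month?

The indifferent point is the midpoint (20+46)/2 = 33; dealerships left of it (closer to Alpha at 20) go to Alpha, those right go to Beta.
  Hillcrest at 6 (w=350) → Alpha
  Westmoor at 18 (w=200) → Alpha
  Eastvale at 28 (w=30) → Alpha
  Southcross at 30 (w=30) → Alpha
  Midtown at 35 (w=100) → Beta
  Northgate at 40 (w=40) → Beta
Alpha captures 610; Beta captures 140.

610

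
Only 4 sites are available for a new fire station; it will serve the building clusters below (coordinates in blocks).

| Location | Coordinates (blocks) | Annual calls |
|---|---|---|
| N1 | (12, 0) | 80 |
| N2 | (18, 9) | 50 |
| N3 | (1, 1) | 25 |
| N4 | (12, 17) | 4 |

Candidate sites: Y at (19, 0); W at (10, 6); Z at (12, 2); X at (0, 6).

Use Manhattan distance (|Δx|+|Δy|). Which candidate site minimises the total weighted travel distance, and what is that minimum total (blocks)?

Total weighted distance at each candidate:
  Y (19, 0): total = 1631
  W (10, 6): total = 1592
  Z (12, 2): total = 1170
  X (0, 6): total = 2732
Minimum is at Z with total 1170 blocks.

Z, total 1170 blocks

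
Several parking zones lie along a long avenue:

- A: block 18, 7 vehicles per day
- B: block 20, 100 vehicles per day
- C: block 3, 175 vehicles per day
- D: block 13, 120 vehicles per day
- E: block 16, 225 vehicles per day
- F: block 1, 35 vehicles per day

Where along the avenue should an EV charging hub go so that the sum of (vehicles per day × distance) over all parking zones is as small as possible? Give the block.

For a sum of weighted absolute distances on a line, the optimum is the weighted median (not the mean). Total weight W = 662; half-weight = 331.
Sort by position and accumulate weight:
  block 1 (F, w=35) → cum 35
  block 3 (C, w=175) → cum 210
  block 13 (D, w=120) → cum 330
  block 16 (E, w=225) → cum 555  ≥ 331 → median here
  block 18 (A, w=7) → cum 562
  block 20 (B, w=100) → cum 662
Optimal location: block 16.

x = 16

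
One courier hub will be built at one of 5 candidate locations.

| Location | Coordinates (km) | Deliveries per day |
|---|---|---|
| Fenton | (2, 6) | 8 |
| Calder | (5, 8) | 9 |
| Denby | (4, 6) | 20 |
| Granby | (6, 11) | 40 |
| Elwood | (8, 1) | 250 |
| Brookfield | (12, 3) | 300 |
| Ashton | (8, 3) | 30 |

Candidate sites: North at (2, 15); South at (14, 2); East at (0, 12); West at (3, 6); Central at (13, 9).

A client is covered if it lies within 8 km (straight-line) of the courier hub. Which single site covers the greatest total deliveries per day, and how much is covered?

South, covering 580

Coverage radius r = 8 km; a point is covered iff (Δx)²+(Δy)² ≤ 8² = 64.
  North (2, 15): covers {Calder, Granby} → 49
  South (14, 2): covers {Elwood, Brookfield, Ashton} → 580
  East (0, 12): covers {Fenton, Calder, Denby, Granby} → 77
  West (3, 6): covers {Fenton, Calder, Denby, Granby, Elwood, Ashton} → 357
  Central (13, 9): covers {Granby, Brookfield, Ashton} → 370
Maximum coverage at South: 580 deliveries per day.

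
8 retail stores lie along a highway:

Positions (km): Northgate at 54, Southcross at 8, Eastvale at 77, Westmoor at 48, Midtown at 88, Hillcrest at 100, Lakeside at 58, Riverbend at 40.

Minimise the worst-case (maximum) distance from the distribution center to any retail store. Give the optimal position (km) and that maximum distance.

location 54, max distance 46

The 1-center on a line is the midpoint of the two extreme points: leftmost at 8, rightmost at 100.
Optimal location = (8 + 100)/2 = 54; maximum distance = (100 − 8)/2 = 46.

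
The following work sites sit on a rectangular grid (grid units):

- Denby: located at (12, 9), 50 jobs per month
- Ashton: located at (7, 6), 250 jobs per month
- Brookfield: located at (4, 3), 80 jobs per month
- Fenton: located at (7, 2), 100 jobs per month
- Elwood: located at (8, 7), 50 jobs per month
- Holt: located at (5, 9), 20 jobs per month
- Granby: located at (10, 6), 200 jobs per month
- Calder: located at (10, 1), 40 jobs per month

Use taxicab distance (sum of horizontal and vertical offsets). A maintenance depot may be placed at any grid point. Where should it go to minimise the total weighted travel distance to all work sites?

Manhattan distance separates: Σwᵢ(|x−xᵢ|+|y−yᵢ|) = Σwᵢ|x−xᵢ| + Σwᵢ|y−yᵢ|, so x and y are optimised independently as 1-D weighted medians.
Total weight W = 790; half = 395.
x-coordinate, sorted with cumulative weight:
  x=4 (Brookfield, w=80) cum 80
  x=5 (Holt, w=20) cum 100
  x=7 (Ashton, w=250) cum 350
  x=7 (Fenton, w=100) cum 450  ← median
  x=8 (Elwood, w=50) cum 500
  x=10 (Granby, w=200) cum 700
  x=10 (Calder, w=40) cum 740
  x=12 (Denby, w=50) cum 790
⇒ x* = 7
y-coordinate, sorted with cumulative weight:
  y=1 (Calder, w=40) cum 40
  y=2 (Fenton, w=100) cum 140
  y=3 (Brookfield, w=80) cum 220
  y=6 (Ashton, w=250) cum 470  ← median
  y=6 (Granby, w=200) cum 670
  y=7 (Elwood, w=50) cum 720
  y=9 (Denby, w=50) cum 770
  y=9 (Holt, w=20) cum 790
⇒ y* = 6

(7, 6)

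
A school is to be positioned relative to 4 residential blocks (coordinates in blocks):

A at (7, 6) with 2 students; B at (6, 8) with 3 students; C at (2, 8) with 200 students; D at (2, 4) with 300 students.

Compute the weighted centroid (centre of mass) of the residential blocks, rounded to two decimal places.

The minimiser of Σwᵢ‖p−pᵢ‖² is the weighted centroid p* = (Σwᵢpᵢ)/(Σwᵢ).
Σwᵢ = 505.
Σwᵢxᵢ = 2·7 + 3·6 + 200·2 + 300·2 = 1032.
Σwᵢyᵢ = 2·6 + 3·8 + 200·8 + 300·4 = 2836.
x* = 1032/505 = 2.04, y* = 2836/505 = 5.62.

(2.04, 5.62)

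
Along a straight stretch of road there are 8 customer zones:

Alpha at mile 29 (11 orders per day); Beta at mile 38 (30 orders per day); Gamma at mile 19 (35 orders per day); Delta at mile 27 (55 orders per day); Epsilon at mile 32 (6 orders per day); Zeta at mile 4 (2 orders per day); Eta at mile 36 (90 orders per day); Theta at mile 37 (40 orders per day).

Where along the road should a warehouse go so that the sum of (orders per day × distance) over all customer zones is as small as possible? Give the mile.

x = 36

For a sum of weighted absolute distances on a line, the optimum is the weighted median (not the mean). Total weight W = 269; half-weight = 134.5.
Sort by position and accumulate weight:
  mile 4 (Zeta, w=2) → cum 2
  mile 19 (Gamma, w=35) → cum 37
  mile 27 (Delta, w=55) → cum 92
  mile 29 (Alpha, w=11) → cum 103
  mile 32 (Epsilon, w=6) → cum 109
  mile 36 (Eta, w=90) → cum 199  ≥ 134.5 → median here
  mile 37 (Theta, w=40) → cum 239
  mile 38 (Beta, w=30) → cum 269
Optimal location: mile 36.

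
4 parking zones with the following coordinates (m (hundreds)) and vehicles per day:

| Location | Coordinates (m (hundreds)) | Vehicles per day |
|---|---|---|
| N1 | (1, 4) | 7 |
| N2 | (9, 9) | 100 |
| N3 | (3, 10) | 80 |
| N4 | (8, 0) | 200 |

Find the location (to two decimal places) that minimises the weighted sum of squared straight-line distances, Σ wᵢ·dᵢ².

The minimiser of Σwᵢ‖p−pᵢ‖² is the weighted centroid p* = (Σwᵢpᵢ)/(Σwᵢ).
Σwᵢ = 387.
Σwᵢxᵢ = 7·1 + 100·9 + 80·3 + 200·8 = 2747.
Σwᵢyᵢ = 7·4 + 100·9 + 80·10 + 200·0 = 1728.
x* = 2747/387 = 7.10, y* = 1728/387 = 4.47.

(7.10, 4.47)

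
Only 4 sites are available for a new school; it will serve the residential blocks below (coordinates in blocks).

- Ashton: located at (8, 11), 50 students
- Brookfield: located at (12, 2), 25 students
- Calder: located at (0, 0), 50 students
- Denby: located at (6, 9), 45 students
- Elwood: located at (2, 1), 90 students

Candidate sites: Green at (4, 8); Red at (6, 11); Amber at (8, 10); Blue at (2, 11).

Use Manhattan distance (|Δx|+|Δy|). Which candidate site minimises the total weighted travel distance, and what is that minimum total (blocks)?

Total weighted distance at each candidate:
  Green (4, 8): total = 2245
  Red (6, 11): total = 2675
  Amber (8, 10): total = 2735
  Blue (2, 11): total = 2595
Minimum is at Green with total 2245 blocks.

Green, total 2245 blocks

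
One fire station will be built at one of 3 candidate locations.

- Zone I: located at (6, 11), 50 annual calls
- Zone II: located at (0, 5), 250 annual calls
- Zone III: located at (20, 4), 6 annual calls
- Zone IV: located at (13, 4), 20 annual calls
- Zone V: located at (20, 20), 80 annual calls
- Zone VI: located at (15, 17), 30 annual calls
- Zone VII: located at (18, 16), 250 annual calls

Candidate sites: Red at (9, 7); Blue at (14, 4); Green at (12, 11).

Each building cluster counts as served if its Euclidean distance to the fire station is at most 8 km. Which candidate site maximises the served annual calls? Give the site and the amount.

Green, covering 350

Coverage radius r = 8 km; a point is covered iff (Δx)²+(Δy)² ≤ 8² = 64.
  Red (9, 7): covers {Zone I, Zone IV} → 70
  Blue (14, 4): covers {Zone III, Zone IV} → 26
  Green (12, 11): covers {Zone I, Zone IV, Zone VI, Zone VII} → 350
Maximum coverage at Green: 350 annual calls.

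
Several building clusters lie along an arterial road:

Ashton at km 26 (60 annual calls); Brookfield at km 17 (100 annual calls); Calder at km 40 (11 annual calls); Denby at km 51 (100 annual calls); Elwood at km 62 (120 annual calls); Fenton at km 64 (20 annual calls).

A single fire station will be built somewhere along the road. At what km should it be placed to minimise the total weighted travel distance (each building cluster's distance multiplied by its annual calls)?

x = 51

For a sum of weighted absolute distances on a line, the optimum is the weighted median (not the mean). Total weight W = 411; half-weight = 205.5.
Sort by position and accumulate weight:
  km 17 (Brookfield, w=100) → cum 100
  km 26 (Ashton, w=60) → cum 160
  km 40 (Calder, w=11) → cum 171
  km 51 (Denby, w=100) → cum 271  ≥ 205.5 → median here
  km 62 (Elwood, w=120) → cum 391
  km 64 (Fenton, w=20) → cum 411
Optimal location: km 51.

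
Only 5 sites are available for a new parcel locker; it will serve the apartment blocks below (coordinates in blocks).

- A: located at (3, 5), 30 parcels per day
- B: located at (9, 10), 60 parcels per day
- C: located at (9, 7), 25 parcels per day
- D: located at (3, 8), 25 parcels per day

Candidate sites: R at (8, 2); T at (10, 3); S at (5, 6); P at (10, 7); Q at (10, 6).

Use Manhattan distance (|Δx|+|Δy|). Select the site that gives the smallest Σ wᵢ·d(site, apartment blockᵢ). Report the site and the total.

P, total 735 blocks

Total weighted distance at each candidate:
  R (8, 2): total = 1205
  T (10, 3): total = 1175
  S (5, 6): total = 795
  P (10, 7): total = 735
  Q (10, 6): total = 815
Minimum is at P with total 735 blocks.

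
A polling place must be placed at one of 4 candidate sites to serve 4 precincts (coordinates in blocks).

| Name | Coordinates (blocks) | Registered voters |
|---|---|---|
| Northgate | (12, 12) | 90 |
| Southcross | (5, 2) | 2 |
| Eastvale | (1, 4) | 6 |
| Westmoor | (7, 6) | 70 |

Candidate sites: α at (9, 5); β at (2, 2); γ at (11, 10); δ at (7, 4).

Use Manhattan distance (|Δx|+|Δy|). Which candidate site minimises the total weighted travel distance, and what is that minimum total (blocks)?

γ, total 954 blocks

Total weighted distance at each candidate:
  α (9, 5): total = 1178
  β (2, 2): total = 2454
  γ (11, 10): total = 954
  δ (7, 4): total = 1354
Minimum is at γ with total 954 blocks.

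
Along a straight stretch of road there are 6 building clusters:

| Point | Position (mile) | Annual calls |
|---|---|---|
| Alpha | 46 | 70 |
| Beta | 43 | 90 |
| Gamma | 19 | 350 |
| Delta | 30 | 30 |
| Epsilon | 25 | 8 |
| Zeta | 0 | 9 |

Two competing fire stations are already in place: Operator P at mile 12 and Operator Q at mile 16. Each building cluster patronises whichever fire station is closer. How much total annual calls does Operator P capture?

The indifferent point is the midpoint (12+16)/2 = 14; building clusters left of it (closer to Operator P at 12) go to Operator P, those right go to Operator Q.
  Zeta at 0 (w=9) → Operator P
  Gamma at 19 (w=350) → Operator Q
  Epsilon at 25 (w=8) → Operator Q
  Delta at 30 (w=30) → Operator Q
  Beta at 43 (w=90) → Operator Q
  Alpha at 46 (w=70) → Operator Q
Operator P captures 9; Operator Q captures 548.

9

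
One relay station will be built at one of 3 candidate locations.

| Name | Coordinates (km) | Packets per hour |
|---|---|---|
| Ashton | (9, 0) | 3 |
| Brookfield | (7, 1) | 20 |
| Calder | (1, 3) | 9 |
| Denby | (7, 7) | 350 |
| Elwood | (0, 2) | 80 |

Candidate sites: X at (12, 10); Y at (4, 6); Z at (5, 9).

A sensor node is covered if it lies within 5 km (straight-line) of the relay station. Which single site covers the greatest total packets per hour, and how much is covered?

Y, covering 359

Coverage radius r = 5 km; a point is covered iff (Δx)²+(Δy)² ≤ 5² = 25.
  X (12, 10): covers {none} → 0
  Y (4, 6): covers {Calder, Denby} → 359
  Z (5, 9): covers {Denby} → 350
Maximum coverage at Y: 359 packets per hour.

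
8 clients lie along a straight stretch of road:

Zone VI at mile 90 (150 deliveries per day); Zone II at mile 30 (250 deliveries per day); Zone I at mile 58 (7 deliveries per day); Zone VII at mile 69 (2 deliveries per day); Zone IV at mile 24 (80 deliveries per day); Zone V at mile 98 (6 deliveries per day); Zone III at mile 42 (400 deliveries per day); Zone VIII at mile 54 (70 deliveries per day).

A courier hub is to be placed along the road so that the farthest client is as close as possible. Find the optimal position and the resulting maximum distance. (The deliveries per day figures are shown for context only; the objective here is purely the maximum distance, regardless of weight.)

location 61, max distance 37

The 1-center on a line is the midpoint of the two extreme points: leftmost at 24, rightmost at 98.
Optimal location = (24 + 98)/2 = 61; maximum distance = (98 − 24)/2 = 37.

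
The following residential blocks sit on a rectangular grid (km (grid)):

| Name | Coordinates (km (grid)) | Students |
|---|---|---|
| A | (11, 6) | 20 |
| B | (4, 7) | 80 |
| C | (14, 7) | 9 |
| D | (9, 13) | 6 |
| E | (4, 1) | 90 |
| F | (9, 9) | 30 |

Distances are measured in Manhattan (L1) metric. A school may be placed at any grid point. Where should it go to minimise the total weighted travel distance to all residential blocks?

Manhattan distance separates: Σwᵢ(|x−xᵢ|+|y−yᵢ|) = Σwᵢ|x−xᵢ| + Σwᵢ|y−yᵢ|, so x and y are optimised independently as 1-D weighted medians.
Total weight W = 235; half = 117.5.
x-coordinate, sorted with cumulative weight:
  x=4 (B, w=80) cum 80
  x=4 (E, w=90) cum 170  ← median
  x=9 (D, w=6) cum 176
  x=9 (F, w=30) cum 206
  x=11 (A, w=20) cum 226
  x=14 (C, w=9) cum 235
⇒ x* = 4
y-coordinate, sorted with cumulative weight:
  y=1 (E, w=90) cum 90
  y=6 (A, w=20) cum 110
  y=7 (B, w=80) cum 190  ← median
  y=7 (C, w=9) cum 199
  y=9 (F, w=30) cum 229
  y=13 (D, w=6) cum 235
⇒ y* = 7

(4, 7)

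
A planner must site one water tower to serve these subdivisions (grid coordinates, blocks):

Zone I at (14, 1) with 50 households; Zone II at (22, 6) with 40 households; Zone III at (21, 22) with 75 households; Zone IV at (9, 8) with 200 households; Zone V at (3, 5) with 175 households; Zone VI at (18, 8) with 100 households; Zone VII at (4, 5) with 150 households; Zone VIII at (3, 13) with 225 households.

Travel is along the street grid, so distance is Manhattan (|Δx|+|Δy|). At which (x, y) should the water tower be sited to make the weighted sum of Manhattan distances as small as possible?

Manhattan distance separates: Σwᵢ(|x−xᵢ|+|y−yᵢ|) = Σwᵢ|x−xᵢ| + Σwᵢ|y−yᵢ|, so x and y are optimised independently as 1-D weighted medians.
Total weight W = 1015; half = 507.5.
x-coordinate, sorted with cumulative weight:
  x=3 (Zone V, w=175) cum 175
  x=3 (Zone VIII, w=225) cum 400
  x=4 (Zone VII, w=150) cum 550  ← median
  x=9 (Zone IV, w=200) cum 750
  x=14 (Zone I, w=50) cum 800
  x=18 (Zone VI, w=100) cum 900
  x=21 (Zone III, w=75) cum 975
  x=22 (Zone II, w=40) cum 1015
⇒ x* = 4
y-coordinate, sorted with cumulative weight:
  y=1 (Zone I, w=50) cum 50
  y=5 (Zone V, w=175) cum 225
  y=5 (Zone VII, w=150) cum 375
  y=6 (Zone II, w=40) cum 415
  y=8 (Zone IV, w=200) cum 615  ← median
  y=8 (Zone VI, w=100) cum 715
  y=13 (Zone VIII, w=225) cum 940
  y=22 (Zone III, w=75) cum 1015
⇒ y* = 8

(4, 8)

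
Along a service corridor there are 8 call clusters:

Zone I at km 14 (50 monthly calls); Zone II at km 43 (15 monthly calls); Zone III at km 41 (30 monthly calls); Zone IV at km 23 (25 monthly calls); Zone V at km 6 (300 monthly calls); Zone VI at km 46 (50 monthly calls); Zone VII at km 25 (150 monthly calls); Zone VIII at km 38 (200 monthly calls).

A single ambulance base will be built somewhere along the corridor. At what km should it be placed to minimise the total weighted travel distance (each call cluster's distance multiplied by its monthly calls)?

x = 25

For a sum of weighted absolute distances on a line, the optimum is the weighted median (not the mean). Total weight W = 820; half-weight = 410.
Sort by position and accumulate weight:
  km 6 (Zone V, w=300) → cum 300
  km 14 (Zone I, w=50) → cum 350
  km 23 (Zone IV, w=25) → cum 375
  km 25 (Zone VII, w=150) → cum 525  ≥ 410 → median here
  km 38 (Zone VIII, w=200) → cum 725
  km 41 (Zone III, w=30) → cum 755
  km 43 (Zone II, w=15) → cum 770
  km 46 (Zone VI, w=50) → cum 820
Optimal location: km 25.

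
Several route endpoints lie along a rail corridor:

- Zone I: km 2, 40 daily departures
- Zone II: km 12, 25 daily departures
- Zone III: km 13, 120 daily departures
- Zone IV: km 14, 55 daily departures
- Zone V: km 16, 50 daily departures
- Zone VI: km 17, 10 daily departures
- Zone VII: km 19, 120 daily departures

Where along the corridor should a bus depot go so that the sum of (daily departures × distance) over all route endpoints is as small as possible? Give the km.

For a sum of weighted absolute distances on a line, the optimum is the weighted median (not the mean). Total weight W = 420; half-weight = 210.
Sort by position and accumulate weight:
  km 2 (Zone I, w=40) → cum 40
  km 12 (Zone II, w=25) → cum 65
  km 13 (Zone III, w=120) → cum 185
  km 14 (Zone IV, w=55) → cum 240  ≥ 210 → median here
  km 16 (Zone V, w=50) → cum 290
  km 17 (Zone VI, w=10) → cum 300
  km 19 (Zone VII, w=120) → cum 420
Optimal location: km 14.

x = 14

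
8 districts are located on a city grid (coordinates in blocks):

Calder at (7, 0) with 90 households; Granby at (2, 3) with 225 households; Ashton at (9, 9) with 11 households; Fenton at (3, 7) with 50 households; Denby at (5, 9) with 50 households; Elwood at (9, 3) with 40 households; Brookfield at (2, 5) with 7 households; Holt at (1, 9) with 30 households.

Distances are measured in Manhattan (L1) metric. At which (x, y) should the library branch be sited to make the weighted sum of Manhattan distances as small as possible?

Manhattan distance separates: Σwᵢ(|x−xᵢ|+|y−yᵢ|) = Σwᵢ|x−xᵢ| + Σwᵢ|y−yᵢ|, so x and y are optimised independently as 1-D weighted medians.
Total weight W = 503; half = 251.5.
x-coordinate, sorted with cumulative weight:
  x=1 (Holt, w=30) cum 30
  x=2 (Granby, w=225) cum 255  ← median
  x=2 (Brookfield, w=7) cum 262
  x=3 (Fenton, w=50) cum 312
  x=5 (Denby, w=50) cum 362
  x=7 (Calder, w=90) cum 452
  x=9 (Ashton, w=11) cum 463
  x=9 (Elwood, w=40) cum 503
⇒ x* = 2
y-coordinate, sorted with cumulative weight:
  y=0 (Calder, w=90) cum 90
  y=3 (Granby, w=225) cum 315  ← median
  y=3 (Elwood, w=40) cum 355
  y=5 (Brookfield, w=7) cum 362
  y=7 (Fenton, w=50) cum 412
  y=9 (Ashton, w=11) cum 423
  y=9 (Denby, w=50) cum 473
  y=9 (Holt, w=30) cum 503
⇒ y* = 3

(2, 3)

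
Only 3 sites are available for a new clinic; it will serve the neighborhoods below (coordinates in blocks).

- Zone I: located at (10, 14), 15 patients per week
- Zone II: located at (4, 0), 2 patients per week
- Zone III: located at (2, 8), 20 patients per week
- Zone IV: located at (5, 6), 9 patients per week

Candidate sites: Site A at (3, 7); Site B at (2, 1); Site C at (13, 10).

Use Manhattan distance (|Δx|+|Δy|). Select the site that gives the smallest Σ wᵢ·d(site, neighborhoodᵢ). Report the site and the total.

Total weighted distance at each candidate:
  Site A (3, 7): total = 293
  Site B (2, 1): total = 533
  Site C (13, 10): total = 511
Minimum is at Site A with total 293 blocks.

Site A, total 293 blocks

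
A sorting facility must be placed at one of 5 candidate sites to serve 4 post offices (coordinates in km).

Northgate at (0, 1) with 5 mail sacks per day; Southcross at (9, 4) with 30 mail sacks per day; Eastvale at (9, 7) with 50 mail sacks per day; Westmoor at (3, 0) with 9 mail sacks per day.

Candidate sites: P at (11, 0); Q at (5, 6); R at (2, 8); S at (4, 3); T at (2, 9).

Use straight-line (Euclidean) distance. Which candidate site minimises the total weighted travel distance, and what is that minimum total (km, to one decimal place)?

Q, total 432.6 km

Total weighted distance at each candidate:
  P (11, 0): total = 625.4
  Q (5, 6): total = 432.6
  R (2, 8): total = 704.4
  S (4, 3): total = 523.9
  T (2, 9): total = 744.8
Minimum is at Q with total 432.6 km.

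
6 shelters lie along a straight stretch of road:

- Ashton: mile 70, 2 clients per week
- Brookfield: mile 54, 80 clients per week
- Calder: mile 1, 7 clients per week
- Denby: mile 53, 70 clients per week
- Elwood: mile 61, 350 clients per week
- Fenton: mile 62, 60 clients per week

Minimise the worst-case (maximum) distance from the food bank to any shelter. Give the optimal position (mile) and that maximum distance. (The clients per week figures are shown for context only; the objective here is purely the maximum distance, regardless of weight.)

The 1-center on a line is the midpoint of the two extreme points: leftmost at 1, rightmost at 70.
Optimal location = (1 + 70)/2 = 35.5; maximum distance = (70 − 1)/2 = 34.5.

location 35.5, max distance 34.5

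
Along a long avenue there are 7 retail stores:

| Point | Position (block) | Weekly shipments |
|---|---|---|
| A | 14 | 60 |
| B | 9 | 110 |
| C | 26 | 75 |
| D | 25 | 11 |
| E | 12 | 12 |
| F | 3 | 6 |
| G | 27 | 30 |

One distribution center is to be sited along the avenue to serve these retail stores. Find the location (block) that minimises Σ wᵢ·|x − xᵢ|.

For a sum of weighted absolute distances on a line, the optimum is the weighted median (not the mean). Total weight W = 304; half-weight = 152.
Sort by position and accumulate weight:
  block 3 (F, w=6) → cum 6
  block 9 (B, w=110) → cum 116
  block 12 (E, w=12) → cum 128
  block 14 (A, w=60) → cum 188  ≥ 152 → median here
  block 25 (D, w=11) → cum 199
  block 26 (C, w=75) → cum 274
  block 27 (G, w=30) → cum 304
Optimal location: block 14.

x = 14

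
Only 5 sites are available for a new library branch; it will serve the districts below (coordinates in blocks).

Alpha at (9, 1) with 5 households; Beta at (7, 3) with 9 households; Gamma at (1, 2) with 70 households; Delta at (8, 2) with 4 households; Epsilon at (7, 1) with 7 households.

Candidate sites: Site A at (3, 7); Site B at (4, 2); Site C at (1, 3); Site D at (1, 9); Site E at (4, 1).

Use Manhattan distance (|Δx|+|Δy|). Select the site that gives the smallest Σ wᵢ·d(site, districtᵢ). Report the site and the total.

Total weighted distance at each candidate:
  Site A (3, 7): total = 732
  Site B (4, 2): total = 320
  Site C (1, 3): total = 262
  Site D (1, 9): total = 832
  Site E (4, 1): total = 391
Minimum is at Site C with total 262 blocks.

Site C, total 262 blocks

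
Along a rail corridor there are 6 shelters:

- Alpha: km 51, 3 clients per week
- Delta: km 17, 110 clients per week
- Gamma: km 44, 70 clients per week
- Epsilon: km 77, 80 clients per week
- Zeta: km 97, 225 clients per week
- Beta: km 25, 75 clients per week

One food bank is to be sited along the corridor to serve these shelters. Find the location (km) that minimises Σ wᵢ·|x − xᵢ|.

For a sum of weighted absolute distances on a line, the optimum is the weighted median (not the mean). Total weight W = 563; half-weight = 281.5.
Sort by position and accumulate weight:
  km 17 (Delta, w=110) → cum 110
  km 25 (Beta, w=75) → cum 185
  km 44 (Gamma, w=70) → cum 255
  km 51 (Alpha, w=3) → cum 258
  km 77 (Epsilon, w=80) → cum 338  ≥ 281.5 → median here
  km 97 (Zeta, w=225) → cum 563
Optimal location: km 77.

x = 77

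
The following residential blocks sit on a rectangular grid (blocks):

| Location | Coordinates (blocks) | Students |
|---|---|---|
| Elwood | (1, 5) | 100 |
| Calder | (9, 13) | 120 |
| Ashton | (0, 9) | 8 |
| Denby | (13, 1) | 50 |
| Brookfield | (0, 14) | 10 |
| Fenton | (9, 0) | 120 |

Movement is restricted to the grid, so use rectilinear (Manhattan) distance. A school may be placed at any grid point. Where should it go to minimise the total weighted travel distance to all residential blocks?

(9, 5)

Manhattan distance separates: Σwᵢ(|x−xᵢ|+|y−yᵢ|) = Σwᵢ|x−xᵢ| + Σwᵢ|y−yᵢ|, so x and y are optimised independently as 1-D weighted medians.
Total weight W = 408; half = 204.
x-coordinate, sorted with cumulative weight:
  x=0 (Ashton, w=8) cum 8
  x=0 (Brookfield, w=10) cum 18
  x=1 (Elwood, w=100) cum 118
  x=9 (Calder, w=120) cum 238  ← median
  x=9 (Fenton, w=120) cum 358
  x=13 (Denby, w=50) cum 408
⇒ x* = 9
y-coordinate, sorted with cumulative weight:
  y=0 (Fenton, w=120) cum 120
  y=1 (Denby, w=50) cum 170
  y=5 (Elwood, w=100) cum 270  ← median
  y=9 (Ashton, w=8) cum 278
  y=13 (Calder, w=120) cum 398
  y=14 (Brookfield, w=10) cum 408
⇒ y* = 5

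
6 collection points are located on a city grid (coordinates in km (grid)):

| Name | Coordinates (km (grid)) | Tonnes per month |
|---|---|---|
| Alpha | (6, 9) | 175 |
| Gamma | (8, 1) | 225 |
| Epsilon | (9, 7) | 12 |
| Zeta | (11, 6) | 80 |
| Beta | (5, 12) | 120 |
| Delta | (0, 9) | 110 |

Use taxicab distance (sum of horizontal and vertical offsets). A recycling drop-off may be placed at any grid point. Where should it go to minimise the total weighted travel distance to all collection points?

(6, 9)

Manhattan distance separates: Σwᵢ(|x−xᵢ|+|y−yᵢ|) = Σwᵢ|x−xᵢ| + Σwᵢ|y−yᵢ|, so x and y are optimised independently as 1-D weighted medians.
Total weight W = 722; half = 361.
x-coordinate, sorted with cumulative weight:
  x=0 (Delta, w=110) cum 110
  x=5 (Beta, w=120) cum 230
  x=6 (Alpha, w=175) cum 405  ← median
  x=8 (Gamma, w=225) cum 630
  x=9 (Epsilon, w=12) cum 642
  x=11 (Zeta, w=80) cum 722
⇒ x* = 6
y-coordinate, sorted with cumulative weight:
  y=1 (Gamma, w=225) cum 225
  y=6 (Zeta, w=80) cum 305
  y=7 (Epsilon, w=12) cum 317
  y=9 (Alpha, w=175) cum 492  ← median
  y=9 (Delta, w=110) cum 602
  y=12 (Beta, w=120) cum 722
⇒ y* = 9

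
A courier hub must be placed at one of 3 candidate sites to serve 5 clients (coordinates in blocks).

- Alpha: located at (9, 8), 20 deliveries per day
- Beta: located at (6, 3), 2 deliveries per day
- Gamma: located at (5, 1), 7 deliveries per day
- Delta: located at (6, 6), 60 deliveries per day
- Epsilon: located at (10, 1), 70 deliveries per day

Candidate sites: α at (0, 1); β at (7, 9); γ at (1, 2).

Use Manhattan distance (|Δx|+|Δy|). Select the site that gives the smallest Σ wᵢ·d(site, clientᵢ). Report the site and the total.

Total weighted distance at each candidate:
  α (0, 1): total = 1731
  β (7, 9): total = 1154
  γ (1, 2): total = 1567
Minimum is at β with total 1154 blocks.

β, total 1154 blocks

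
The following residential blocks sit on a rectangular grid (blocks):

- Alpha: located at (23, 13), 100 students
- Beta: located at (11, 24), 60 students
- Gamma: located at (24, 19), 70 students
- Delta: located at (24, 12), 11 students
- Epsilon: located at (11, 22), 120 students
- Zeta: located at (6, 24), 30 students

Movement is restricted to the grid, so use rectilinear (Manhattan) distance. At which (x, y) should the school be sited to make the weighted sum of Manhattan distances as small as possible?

Manhattan distance separates: Σwᵢ(|x−xᵢ|+|y−yᵢ|) = Σwᵢ|x−xᵢ| + Σwᵢ|y−yᵢ|, so x and y are optimised independently as 1-D weighted medians.
Total weight W = 391; half = 195.5.
x-coordinate, sorted with cumulative weight:
  x=6 (Zeta, w=30) cum 30
  x=11 (Beta, w=60) cum 90
  x=11 (Epsilon, w=120) cum 210  ← median
  x=23 (Alpha, w=100) cum 310
  x=24 (Gamma, w=70) cum 380
  x=24 (Delta, w=11) cum 391
⇒ x* = 11
y-coordinate, sorted with cumulative weight:
  y=12 (Delta, w=11) cum 11
  y=13 (Alpha, w=100) cum 111
  y=19 (Gamma, w=70) cum 181
  y=22 (Epsilon, w=120) cum 301  ← median
  y=24 (Beta, w=60) cum 361
  y=24 (Zeta, w=30) cum 391
⇒ y* = 22

(11, 22)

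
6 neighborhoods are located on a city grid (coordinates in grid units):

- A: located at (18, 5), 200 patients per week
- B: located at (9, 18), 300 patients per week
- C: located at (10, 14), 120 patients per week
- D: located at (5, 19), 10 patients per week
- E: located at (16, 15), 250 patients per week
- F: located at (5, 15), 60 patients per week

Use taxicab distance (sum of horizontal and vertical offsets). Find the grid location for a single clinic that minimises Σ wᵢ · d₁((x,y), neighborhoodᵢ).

(10, 15)

Manhattan distance separates: Σwᵢ(|x−xᵢ|+|y−yᵢ|) = Σwᵢ|x−xᵢ| + Σwᵢ|y−yᵢ|, so x and y are optimised independently as 1-D weighted medians.
Total weight W = 940; half = 470.
x-coordinate, sorted with cumulative weight:
  x=5 (D, w=10) cum 10
  x=5 (F, w=60) cum 70
  x=9 (B, w=300) cum 370
  x=10 (C, w=120) cum 490  ← median
  x=16 (E, w=250) cum 740
  x=18 (A, w=200) cum 940
⇒ x* = 10
y-coordinate, sorted with cumulative weight:
  y=5 (A, w=200) cum 200
  y=14 (C, w=120) cum 320
  y=15 (E, w=250) cum 570  ← median
  y=15 (F, w=60) cum 630
  y=18 (B, w=300) cum 930
  y=19 (D, w=10) cum 940
⇒ y* = 15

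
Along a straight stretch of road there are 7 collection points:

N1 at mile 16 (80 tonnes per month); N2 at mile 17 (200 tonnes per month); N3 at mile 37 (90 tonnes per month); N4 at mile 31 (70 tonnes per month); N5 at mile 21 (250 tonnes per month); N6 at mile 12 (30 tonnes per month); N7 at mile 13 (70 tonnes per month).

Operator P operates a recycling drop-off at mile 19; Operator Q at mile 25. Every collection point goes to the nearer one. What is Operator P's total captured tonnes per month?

630

The indifferent point is the midpoint (19+25)/2 = 22; collection points left of it (closer to Operator P at 19) go to Operator P, those right go to Operator Q.
  N6 at 12 (w=30) → Operator P
  N7 at 13 (w=70) → Operator P
  N1 at 16 (w=80) → Operator P
  N2 at 17 (w=200) → Operator P
  N5 at 21 (w=250) → Operator P
  N4 at 31 (w=70) → Operator Q
  N3 at 37 (w=90) → Operator Q
Operator P captures 630; Operator Q captures 160.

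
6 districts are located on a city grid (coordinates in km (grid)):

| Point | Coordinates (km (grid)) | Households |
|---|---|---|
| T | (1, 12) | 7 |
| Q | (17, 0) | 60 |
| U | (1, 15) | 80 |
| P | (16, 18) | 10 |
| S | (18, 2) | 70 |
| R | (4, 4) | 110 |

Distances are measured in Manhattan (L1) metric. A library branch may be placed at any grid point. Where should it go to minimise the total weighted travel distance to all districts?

(4, 4)

Manhattan distance separates: Σwᵢ(|x−xᵢ|+|y−yᵢ|) = Σwᵢ|x−xᵢ| + Σwᵢ|y−yᵢ|, so x and y are optimised independently as 1-D weighted medians.
Total weight W = 337; half = 168.5.
x-coordinate, sorted with cumulative weight:
  x=1 (T, w=7) cum 7
  x=1 (U, w=80) cum 87
  x=4 (R, w=110) cum 197  ← median
  x=16 (P, w=10) cum 207
  x=17 (Q, w=60) cum 267
  x=18 (S, w=70) cum 337
⇒ x* = 4
y-coordinate, sorted with cumulative weight:
  y=0 (Q, w=60) cum 60
  y=2 (S, w=70) cum 130
  y=4 (R, w=110) cum 240  ← median
  y=12 (T, w=7) cum 247
  y=15 (U, w=80) cum 327
  y=18 (P, w=10) cum 337
⇒ y* = 4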